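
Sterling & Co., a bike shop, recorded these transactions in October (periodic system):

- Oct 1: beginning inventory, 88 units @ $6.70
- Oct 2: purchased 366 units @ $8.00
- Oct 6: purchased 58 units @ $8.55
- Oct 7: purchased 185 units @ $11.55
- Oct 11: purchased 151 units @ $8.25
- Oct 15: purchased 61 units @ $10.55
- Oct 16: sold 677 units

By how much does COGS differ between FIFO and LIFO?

FIFO COGS: 88 @ $6.70 + 366 @ $8.00 + 58 @ $8.55 + 165 @ $11.55 = $5,919.25
LIFO COGS: 61 @ $10.55 + 151 @ $8.25 + 185 @ $11.55 + 58 @ $8.55 + 222 @ $8.00 = $6,297.95
Difference = |$5,919.25 − $6,297.95| = $378.70

$378.70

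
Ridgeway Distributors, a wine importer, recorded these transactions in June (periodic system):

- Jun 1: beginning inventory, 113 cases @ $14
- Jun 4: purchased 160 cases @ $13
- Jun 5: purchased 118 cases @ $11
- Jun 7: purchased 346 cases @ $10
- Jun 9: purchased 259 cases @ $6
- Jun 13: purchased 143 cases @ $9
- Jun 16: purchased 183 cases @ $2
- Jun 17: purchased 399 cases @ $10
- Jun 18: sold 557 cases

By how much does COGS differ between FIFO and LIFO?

$2,314

FIFO COGS: 113 @ $14 + 160 @ $13 + 118 @ $11 + 166 @ $10 = $6,620
LIFO COGS: 399 @ $10 + 158 @ $2 = $4,306
Difference = |$6,620 − $4,306| = $2,314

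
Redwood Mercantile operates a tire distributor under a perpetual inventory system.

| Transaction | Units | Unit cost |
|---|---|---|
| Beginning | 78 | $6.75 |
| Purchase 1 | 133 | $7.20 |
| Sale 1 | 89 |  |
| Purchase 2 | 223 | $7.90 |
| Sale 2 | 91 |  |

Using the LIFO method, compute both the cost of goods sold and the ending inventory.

COGS = $1,359.70; ending inventory = $1,886.10

Sale 1 (89) [LIFO — newest first]: 89 @ $7.20 = $640.80
Sale 2 (91) [LIFO — newest first]: 91 @ $7.90 = $718.90
Total COGS = $640.80 + $718.90 = $1,359.70
Ending inventory: 78 @ $6.75 + 44 @ $7.20 + 132 @ $7.90 = $1,886.10
Check: goods available $3,245.80 = COGS $1,359.70 + ending $1,886.10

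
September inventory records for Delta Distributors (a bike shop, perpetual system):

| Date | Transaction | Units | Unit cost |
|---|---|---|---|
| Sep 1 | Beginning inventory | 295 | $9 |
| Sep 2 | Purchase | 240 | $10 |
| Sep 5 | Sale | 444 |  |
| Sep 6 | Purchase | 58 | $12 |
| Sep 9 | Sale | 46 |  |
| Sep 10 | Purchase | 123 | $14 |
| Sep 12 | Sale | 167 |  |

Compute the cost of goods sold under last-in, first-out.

COGS = $6,942

Sep 5, 444 sold [LIFO — newest first]: 240 @ $10 + 204 @ $9 = $4,236
Sep 9, 46 sold [LIFO — newest first]: 46 @ $12 = $552
Sep 12, 167 sold [LIFO — newest first]: 123 @ $14 + 12 @ $12 + 32 @ $9 = $2,154
Total COGS = $4,236 + $552 + $2,154 = $6,942
Ending inventory: 59 @ $9 = $531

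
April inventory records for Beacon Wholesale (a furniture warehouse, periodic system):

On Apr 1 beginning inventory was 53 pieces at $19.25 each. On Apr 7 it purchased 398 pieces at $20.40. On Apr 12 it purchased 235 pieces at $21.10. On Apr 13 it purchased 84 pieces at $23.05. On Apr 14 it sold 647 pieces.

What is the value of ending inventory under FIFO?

Ending inventory = $2,759.10

Apr 14, 647 sold [FIFO — oldest first]: 53 @ $19.25 + 398 @ $20.40 + 196 @ $21.10 = $13,275.05
Ending inventory: 39 @ $21.10 + 84 @ $23.05 = $2,759.10
Check: goods available $16,034.15 = COGS $13,275.05 + ending $2,759.10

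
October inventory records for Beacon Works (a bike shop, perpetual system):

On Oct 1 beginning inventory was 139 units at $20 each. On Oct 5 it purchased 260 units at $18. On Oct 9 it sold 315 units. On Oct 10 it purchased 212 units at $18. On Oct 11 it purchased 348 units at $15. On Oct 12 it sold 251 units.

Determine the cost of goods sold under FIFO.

COGS = $10,466

Oct 9, 315 sold [FIFO — oldest first]: 139 @ $20 + 176 @ $18 = $5,948
Oct 12, 251 sold [FIFO — oldest first]: 84 @ $18 + 167 @ $18 = $4,518
Total COGS = $5,948 + $4,518 = $10,466
Ending inventory: 45 @ $18 + 348 @ $15 = $6,030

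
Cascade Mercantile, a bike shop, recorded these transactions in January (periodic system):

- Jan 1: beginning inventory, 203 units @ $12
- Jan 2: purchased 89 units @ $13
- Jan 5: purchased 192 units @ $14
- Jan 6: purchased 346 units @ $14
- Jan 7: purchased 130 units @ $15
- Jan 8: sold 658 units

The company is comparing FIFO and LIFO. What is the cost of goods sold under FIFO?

COGS = $8,717

FIFO COGS: 203 @ $12 + 89 @ $13 + 192 @ $14 + 174 @ $14 = $8,717
LIFO COGS: 130 @ $15 + 346 @ $14 + 182 @ $14 = $9,342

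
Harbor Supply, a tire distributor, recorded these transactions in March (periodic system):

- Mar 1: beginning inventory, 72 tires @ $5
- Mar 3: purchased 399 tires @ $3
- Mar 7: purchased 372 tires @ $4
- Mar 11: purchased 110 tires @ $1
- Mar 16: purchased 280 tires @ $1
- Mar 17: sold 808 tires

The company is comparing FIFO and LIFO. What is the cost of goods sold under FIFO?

COGS = $2,905

FIFO COGS: 72 @ $5 + 399 @ $3 + 337 @ $4 = $2,905
LIFO COGS: 280 @ $1 + 110 @ $1 + 372 @ $4 + 46 @ $3 = $2,016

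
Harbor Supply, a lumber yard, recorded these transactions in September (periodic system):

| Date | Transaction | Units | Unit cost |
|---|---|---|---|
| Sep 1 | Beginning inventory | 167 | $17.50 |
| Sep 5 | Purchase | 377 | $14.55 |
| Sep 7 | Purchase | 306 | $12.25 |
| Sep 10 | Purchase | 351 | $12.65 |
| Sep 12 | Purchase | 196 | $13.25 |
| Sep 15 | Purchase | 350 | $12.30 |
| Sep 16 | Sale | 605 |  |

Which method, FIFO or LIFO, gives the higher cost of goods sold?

FIFO COGS: 167 @ $17.50 + 377 @ $14.55 + 61 @ $12.25 = $9,155.10
LIFO COGS: 350 @ $12.30 + 196 @ $13.25 + 59 @ $12.65 = $7,648.35

FIFO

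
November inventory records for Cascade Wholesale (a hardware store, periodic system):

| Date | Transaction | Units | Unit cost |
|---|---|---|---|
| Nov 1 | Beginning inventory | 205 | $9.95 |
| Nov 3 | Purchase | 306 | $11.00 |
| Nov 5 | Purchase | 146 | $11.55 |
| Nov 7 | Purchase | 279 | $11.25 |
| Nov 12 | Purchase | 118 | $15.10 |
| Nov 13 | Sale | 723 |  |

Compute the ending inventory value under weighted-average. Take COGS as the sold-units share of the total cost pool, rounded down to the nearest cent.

Nov 13, sell 723: 723/1054 × $12,012.60 → $8,240.14
Ending inventory (cost pool remaining) = $3,772.46

Ending inventory = $3,772.46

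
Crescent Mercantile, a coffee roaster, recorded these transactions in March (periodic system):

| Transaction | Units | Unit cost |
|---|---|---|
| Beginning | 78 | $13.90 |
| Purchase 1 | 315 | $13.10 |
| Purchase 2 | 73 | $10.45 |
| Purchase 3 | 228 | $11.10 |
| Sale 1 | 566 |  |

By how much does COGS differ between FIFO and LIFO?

FIFO COGS: 78 @ $13.90 + 315 @ $13.10 + 73 @ $10.45 + 100 @ $11.10 = $7,083.55
LIFO COGS: 228 @ $11.10 + 73 @ $10.45 + 265 @ $13.10 = $6,765.15
Difference = |$7,083.55 − $6,765.15| = $318.40

$318.40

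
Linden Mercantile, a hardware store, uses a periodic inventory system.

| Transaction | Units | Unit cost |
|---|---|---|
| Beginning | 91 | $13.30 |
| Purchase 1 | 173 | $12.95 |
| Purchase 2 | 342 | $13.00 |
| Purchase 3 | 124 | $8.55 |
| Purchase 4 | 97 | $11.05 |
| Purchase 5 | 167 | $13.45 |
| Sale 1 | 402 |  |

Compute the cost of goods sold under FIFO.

COGS = $5,244.65

Sale 1 (402) [FIFO — oldest first]: 91 @ $13.30 + 173 @ $12.95 + 138 @ $13.00 = $5,244.65
Ending inventory: 204 @ $13.00 + 124 @ $8.55 + 97 @ $11.05 + 167 @ $13.45 = $7,030.20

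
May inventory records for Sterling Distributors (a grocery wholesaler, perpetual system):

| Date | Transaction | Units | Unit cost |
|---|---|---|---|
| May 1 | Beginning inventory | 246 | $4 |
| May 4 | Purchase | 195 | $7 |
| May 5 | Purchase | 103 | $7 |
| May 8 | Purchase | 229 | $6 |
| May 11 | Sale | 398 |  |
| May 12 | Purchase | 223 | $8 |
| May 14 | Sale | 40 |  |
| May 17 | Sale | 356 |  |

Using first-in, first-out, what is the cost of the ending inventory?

Ending inventory = $1,616

May 11, 398 sold [FIFO — oldest first]: 246 @ $4 + 152 @ $7 = $2,048
May 14, 40 sold [FIFO — oldest first]: 40 @ $7 = $280
May 17, 356 sold [FIFO — oldest first]: 3 @ $7 + 103 @ $7 + 229 @ $6 + 21 @ $8 = $2,284
Total COGS = $2,048 + $280 + $2,284 = $4,612
Ending inventory: 202 @ $8 = $1,616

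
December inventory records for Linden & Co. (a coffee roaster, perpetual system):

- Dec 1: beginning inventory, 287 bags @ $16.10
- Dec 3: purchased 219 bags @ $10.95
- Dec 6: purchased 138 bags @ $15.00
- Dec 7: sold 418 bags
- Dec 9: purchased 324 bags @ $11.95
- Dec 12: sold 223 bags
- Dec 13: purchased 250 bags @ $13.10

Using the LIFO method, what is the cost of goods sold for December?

Dec 7, 418 sold [LIFO — newest first]: 138 @ $15.00 + 219 @ $10.95 + 61 @ $16.10 = $5,450.15
Dec 12, 223 sold [LIFO — newest first]: 223 @ $11.95 = $2,664.85
Total COGS = $5,450.15 + $2,664.85 = $8,115.00
Ending inventory: 226 @ $16.10 + 101 @ $11.95 + 250 @ $13.10 = $8,120.55

COGS = $8,115.00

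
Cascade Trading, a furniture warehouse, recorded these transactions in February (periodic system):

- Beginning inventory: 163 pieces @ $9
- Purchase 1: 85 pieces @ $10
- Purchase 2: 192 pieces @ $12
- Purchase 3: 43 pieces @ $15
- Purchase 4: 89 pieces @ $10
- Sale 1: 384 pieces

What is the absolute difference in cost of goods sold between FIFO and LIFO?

$490

FIFO COGS: 163 @ $9 + 85 @ $10 + 136 @ $12 = $3,949
LIFO COGS: 89 @ $10 + 43 @ $15 + 192 @ $12 + 60 @ $10 = $4,439
Difference = |$3,949 − $4,439| = $490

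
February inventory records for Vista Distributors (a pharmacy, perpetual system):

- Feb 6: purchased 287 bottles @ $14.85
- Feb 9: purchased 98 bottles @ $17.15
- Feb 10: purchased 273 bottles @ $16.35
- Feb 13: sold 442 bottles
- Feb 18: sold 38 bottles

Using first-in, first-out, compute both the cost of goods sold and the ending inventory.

COGS = $7,495.90; ending inventory = $2,910.30

Feb 13, 442 sold [FIFO — oldest first]: 287 @ $14.85 + 98 @ $17.15 + 57 @ $16.35 = $6,874.60
Feb 18, 38 sold [FIFO — oldest first]: 38 @ $16.35 = $621.30
Total COGS = $6,874.60 + $621.30 = $7,495.90
Ending inventory: 178 @ $16.35 = $2,910.30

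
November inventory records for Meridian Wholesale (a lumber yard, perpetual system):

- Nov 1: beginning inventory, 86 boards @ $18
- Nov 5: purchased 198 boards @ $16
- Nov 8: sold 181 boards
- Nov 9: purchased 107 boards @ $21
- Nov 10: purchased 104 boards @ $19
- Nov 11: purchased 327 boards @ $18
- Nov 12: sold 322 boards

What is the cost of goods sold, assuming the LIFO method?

Nov 8, 181 sold [LIFO — newest first]: 181 @ $16 = $2,896
Nov 12, 322 sold [LIFO — newest first]: 322 @ $18 = $5,796
Total COGS = $2,896 + $5,796 = $8,692
Ending inventory: 86 @ $18 + 17 @ $16 + 107 @ $21 + 104 @ $19 + 5 @ $18 = $6,133

COGS = $8,692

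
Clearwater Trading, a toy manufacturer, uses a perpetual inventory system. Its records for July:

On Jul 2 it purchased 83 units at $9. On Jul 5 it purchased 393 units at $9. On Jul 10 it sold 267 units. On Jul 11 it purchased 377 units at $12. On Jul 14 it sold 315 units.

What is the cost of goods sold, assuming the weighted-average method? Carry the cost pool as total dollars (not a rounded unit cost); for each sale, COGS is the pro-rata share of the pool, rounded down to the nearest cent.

COGS = $5,845.96

After Jul 2: 83 on hand, pool $747.00 (≈ $9.0000 each)
After Jul 5: 476 on hand, pool $4,284.00 (≈ $9.0000 each)
Jul 10, sell 267: 267/476 × $4,284.00 → $2,403.00
After Jul 11: 586 on hand, pool $6,405.00 (≈ $10.9300 each)
Jul 14, sell 315: 315/586 × $6,405.00 → $3,442.96
Total COGS = $2,403.00 + $3,442.96 = $5,845.96
Ending inventory (cost pool remaining) = $2,962.04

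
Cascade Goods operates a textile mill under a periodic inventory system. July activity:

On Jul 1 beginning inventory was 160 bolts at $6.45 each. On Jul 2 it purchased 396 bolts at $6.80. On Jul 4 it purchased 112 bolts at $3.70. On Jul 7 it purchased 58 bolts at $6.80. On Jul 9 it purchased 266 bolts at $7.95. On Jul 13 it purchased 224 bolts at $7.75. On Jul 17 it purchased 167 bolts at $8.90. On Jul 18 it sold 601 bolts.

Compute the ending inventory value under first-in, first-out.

Jul 18, 601 sold [FIFO — oldest first]: 160 @ $6.45 + 396 @ $6.80 + 45 @ $3.70 = $3,891.30
Ending inventory: 67 @ $3.70 + 58 @ $6.80 + 266 @ $7.95 + 224 @ $7.75 + 167 @ $8.90 = $5,979.30
Check: goods available $9,870.60 = COGS $3,891.30 + ending $5,979.30

Ending inventory = $5,979.30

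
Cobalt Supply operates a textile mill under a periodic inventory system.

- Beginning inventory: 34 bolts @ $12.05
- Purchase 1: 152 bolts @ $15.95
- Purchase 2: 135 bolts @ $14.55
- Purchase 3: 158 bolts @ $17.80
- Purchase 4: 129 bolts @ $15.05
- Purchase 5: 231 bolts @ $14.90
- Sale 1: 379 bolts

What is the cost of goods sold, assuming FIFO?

Sale 1 (379) [FIFO — oldest first]: 34 @ $12.05 + 152 @ $15.95 + 135 @ $14.55 + 58 @ $17.80 = $5,830.75
Ending inventory: 100 @ $17.80 + 129 @ $15.05 + 231 @ $14.90 = $7,163.35
Check: goods available $12,994.10 = COGS $5,830.75 + ending $7,163.35

COGS = $5,830.75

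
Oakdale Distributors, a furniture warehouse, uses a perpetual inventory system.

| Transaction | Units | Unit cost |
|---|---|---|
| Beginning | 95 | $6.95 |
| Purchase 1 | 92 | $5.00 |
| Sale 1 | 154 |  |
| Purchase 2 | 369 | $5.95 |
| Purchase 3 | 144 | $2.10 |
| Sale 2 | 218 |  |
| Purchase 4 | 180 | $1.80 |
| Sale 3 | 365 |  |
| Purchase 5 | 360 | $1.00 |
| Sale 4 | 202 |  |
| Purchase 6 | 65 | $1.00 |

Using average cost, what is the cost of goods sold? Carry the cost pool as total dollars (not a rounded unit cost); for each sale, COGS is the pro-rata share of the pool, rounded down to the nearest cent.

COGS = $3,759.40

After Beginning: 95 on hand, pool $660.25 (≈ $6.9500 each)
After Purchase 1: 187 on hand, pool $1,120.25 (≈ $5.9906 each)
Sale 1, sell 154: 154/187 × $1,120.25 → $922.55
After Purchase 2: 402 on hand, pool $2,393.25 (≈ $5.9534 each)
After Purchase 3: 546 on hand, pool $2,695.65 (≈ $4.9371 each)
Sale 2, sell 218: 218/546 × $2,695.65 → $1,076.28
After Purchase 4: 508 on hand, pool $1,943.37 (≈ $3.8255 each)
Sale 3, sell 365: 365/508 × $1,943.37 → $1,396.31
After Purchase 5: 503 on hand, pool $907.06 (≈ $1.8033 each)
Sale 4, sell 202: 202/503 × $907.06 → $364.26
After Purchase 6: 366 on hand, pool $607.80 (≈ $1.6607 each)
Total COGS = $922.55 + $1,076.28 + $1,396.31 + $364.26 = $3,759.40
Ending inventory (cost pool remaining) = $607.80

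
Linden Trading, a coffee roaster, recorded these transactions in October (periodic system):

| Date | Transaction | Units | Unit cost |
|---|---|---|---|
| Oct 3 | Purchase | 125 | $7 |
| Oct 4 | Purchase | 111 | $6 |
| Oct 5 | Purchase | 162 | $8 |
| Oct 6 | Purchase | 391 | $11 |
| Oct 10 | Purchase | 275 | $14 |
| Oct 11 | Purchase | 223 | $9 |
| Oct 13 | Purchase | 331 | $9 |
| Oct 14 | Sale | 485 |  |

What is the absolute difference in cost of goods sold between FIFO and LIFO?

FIFO COGS: 125 @ $7 + 111 @ $6 + 162 @ $8 + 87 @ $11 = $3,794
LIFO COGS: 331 @ $9 + 154 @ $9 = $4,365
Difference = |$3,794 − $4,365| = $571

$571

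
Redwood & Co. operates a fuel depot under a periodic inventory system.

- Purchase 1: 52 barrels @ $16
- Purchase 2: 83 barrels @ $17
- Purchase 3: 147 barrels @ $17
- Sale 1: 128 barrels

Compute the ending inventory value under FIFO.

Sale 1 (128) [FIFO — oldest first]: 52 @ $16 + 76 @ $17 = $2,124
Ending inventory: 7 @ $17 + 147 @ $17 = $2,618
Check: goods available $4,742 = COGS $2,124 + ending $2,618

Ending inventory = $2,618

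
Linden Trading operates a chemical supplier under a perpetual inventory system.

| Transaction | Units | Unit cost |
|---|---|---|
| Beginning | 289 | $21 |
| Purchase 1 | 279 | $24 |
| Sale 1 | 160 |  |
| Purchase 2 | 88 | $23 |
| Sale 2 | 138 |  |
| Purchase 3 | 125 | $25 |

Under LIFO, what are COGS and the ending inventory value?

Sale 1 (160) [LIFO — newest first]: 160 @ $24 = $3,840
Sale 2 (138) [LIFO — newest first]: 88 @ $23 + 50 @ $24 = $3,224
Total COGS = $3,840 + $3,224 = $7,064
Ending inventory: 289 @ $21 + 69 @ $24 + 125 @ $25 = $10,850

COGS = $7,064; ending inventory = $10,850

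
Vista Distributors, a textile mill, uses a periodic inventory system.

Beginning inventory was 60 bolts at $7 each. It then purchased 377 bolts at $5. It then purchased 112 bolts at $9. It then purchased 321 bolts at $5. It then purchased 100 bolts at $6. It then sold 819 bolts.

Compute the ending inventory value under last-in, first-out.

Sale 1 (819) [LIFO — newest first]: 100 @ $6 + 321 @ $5 + 112 @ $9 + 286 @ $5 = $4,643
Ending inventory: 60 @ $7 + 91 @ $5 = $875

Ending inventory = $875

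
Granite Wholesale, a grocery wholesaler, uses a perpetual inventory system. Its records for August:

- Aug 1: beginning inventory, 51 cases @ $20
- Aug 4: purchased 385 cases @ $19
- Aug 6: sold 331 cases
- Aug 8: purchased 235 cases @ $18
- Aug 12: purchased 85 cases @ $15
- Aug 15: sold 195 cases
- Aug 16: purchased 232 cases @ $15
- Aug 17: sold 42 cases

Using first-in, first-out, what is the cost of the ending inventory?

Aug 6, 331 sold [FIFO — oldest first]: 51 @ $20 + 280 @ $19 = $6,340
Aug 15, 195 sold [FIFO — oldest first]: 105 @ $19 + 90 @ $18 = $3,615
Aug 17, 42 sold [FIFO — oldest first]: 42 @ $18 = $756
Total COGS = $6,340 + $3,615 + $756 = $10,711
Ending inventory: 103 @ $18 + 85 @ $15 + 232 @ $15 = $6,609

Ending inventory = $6,609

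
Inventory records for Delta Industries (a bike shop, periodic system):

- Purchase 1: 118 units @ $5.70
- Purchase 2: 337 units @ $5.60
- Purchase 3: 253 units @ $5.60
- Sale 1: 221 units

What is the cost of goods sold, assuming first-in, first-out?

Sale 1 (221) [FIFO — oldest first]: 118 @ $5.70 + 103 @ $5.60 = $1,249.40
Ending inventory: 234 @ $5.60 + 253 @ $5.60 = $2,727.20

COGS = $1,249.40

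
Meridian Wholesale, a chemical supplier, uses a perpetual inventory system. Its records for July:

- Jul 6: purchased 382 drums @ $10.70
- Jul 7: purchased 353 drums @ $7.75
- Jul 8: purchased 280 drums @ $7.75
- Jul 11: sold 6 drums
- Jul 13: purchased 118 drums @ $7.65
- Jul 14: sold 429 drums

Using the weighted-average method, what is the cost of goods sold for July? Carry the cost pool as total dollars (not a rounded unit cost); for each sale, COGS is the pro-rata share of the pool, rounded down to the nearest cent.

COGS = $3,799.84

After Jul 6: 382 on hand, pool $4,087.40 (≈ $10.7000 each)
After Jul 7: 735 on hand, pool $6,823.15 (≈ $9.2832 each)
After Jul 8: 1015 on hand, pool $8,993.15 (≈ $8.8602 each)
Jul 11, sell 6: 6/1015 × $8,993.15 → $53.16
After Jul 13: 1127 on hand, pool $9,842.69 (≈ $8.7335 each)
Jul 14, sell 429: 429/1127 × $9,842.69 → $3,746.68
Total COGS = $53.16 + $3,746.68 = $3,799.84
Ending inventory (cost pool remaining) = $6,096.01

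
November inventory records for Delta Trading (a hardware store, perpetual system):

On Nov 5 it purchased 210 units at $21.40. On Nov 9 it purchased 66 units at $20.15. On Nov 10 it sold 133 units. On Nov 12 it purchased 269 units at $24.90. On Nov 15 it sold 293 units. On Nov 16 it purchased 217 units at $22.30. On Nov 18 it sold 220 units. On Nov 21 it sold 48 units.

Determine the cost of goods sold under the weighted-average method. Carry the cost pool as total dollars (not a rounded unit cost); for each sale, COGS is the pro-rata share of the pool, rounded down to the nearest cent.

COGS = $15,813.83

After Nov 5: 210 on hand, pool $4,494.00 (≈ $21.4000 each)
After Nov 9: 276 on hand, pool $5,823.90 (≈ $21.1011 each)
Nov 10, sell 133: 133/276 × $5,823.90 → $2,806.44
After Nov 12: 412 on hand, pool $9,715.56 (≈ $23.5815 each)
Nov 15, sell 293: 293/412 × $9,715.56 → $6,909.36
After Nov 16: 336 on hand, pool $7,645.30 (≈ $22.7539 each)
Nov 18, sell 220: 220/336 × $7,645.30 → $5,005.85
Nov 21, sell 48: 48/116 × $2,639.45 → $1,092.18
Total COGS = $2,806.44 + $6,909.36 + $5,005.85 + $1,092.18 = $15,813.83
Ending inventory (cost pool remaining) = $1,547.27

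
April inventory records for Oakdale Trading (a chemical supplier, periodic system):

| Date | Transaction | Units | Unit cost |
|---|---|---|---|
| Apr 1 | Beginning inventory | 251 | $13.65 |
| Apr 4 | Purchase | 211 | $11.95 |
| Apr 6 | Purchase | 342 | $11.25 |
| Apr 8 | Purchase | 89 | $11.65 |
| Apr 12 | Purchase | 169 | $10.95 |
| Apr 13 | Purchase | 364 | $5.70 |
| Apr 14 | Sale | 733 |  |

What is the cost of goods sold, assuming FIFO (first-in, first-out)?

COGS = $8,996.35

Apr 14, 733 sold [FIFO — oldest first]: 251 @ $13.65 + 211 @ $11.95 + 271 @ $11.25 = $8,996.35
Ending inventory: 71 @ $11.25 + 89 @ $11.65 + 169 @ $10.95 + 364 @ $5.70 = $5,760.95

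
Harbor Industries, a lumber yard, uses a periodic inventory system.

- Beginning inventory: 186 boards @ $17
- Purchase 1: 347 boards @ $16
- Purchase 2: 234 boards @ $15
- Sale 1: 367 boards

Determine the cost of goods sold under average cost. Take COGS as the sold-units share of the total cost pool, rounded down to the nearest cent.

COGS = $5,849.03

Sale 1, sell 367: 367/767 × $12,224.00 → $5,849.03
Ending inventory (cost pool remaining) = $6,374.97
Check: goods available $12,224.00 = COGS $5,849.03 + ending $6,374.97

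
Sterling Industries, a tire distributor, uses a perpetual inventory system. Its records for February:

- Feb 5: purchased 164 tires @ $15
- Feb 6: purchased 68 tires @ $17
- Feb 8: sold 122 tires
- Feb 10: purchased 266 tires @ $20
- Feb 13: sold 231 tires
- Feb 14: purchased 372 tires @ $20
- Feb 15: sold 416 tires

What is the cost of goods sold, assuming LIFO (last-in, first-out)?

COGS = $14,861

Feb 8, 122 sold [LIFO — newest first]: 68 @ $17 + 54 @ $15 = $1,966
Feb 13, 231 sold [LIFO — newest first]: 231 @ $20 = $4,620
Feb 15, 416 sold [LIFO — newest first]: 372 @ $20 + 35 @ $20 + 9 @ $15 = $8,275
Total COGS = $1,966 + $4,620 + $8,275 = $14,861
Ending inventory: 101 @ $15 = $1,515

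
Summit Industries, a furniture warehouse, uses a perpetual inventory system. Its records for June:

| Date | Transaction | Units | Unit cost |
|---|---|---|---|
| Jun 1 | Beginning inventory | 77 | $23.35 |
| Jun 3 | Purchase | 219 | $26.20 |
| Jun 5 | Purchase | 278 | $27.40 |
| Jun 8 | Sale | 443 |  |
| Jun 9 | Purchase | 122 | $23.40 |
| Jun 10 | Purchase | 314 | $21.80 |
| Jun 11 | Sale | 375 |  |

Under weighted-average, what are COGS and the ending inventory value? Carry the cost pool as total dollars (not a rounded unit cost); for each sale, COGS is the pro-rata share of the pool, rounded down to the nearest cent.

After Jun 1: 77 on hand, pool $1,797.95 (≈ $23.3500 each)
After Jun 3: 296 on hand, pool $7,535.75 (≈ $25.4586 each)
After Jun 5: 574 on hand, pool $15,152.95 (≈ $26.3989 each)
Jun 8, sell 443: 443/574 × $15,152.95 → $11,694.69
After Jun 9: 253 on hand, pool $6,313.06 (≈ $24.9528 each)
After Jun 10: 567 on hand, pool $13,158.26 (≈ $23.2068 each)
Jun 11, sell 375: 375/567 × $13,158.26 → $8,702.55
Total COGS = $11,694.69 + $8,702.55 = $20,397.24
Ending inventory (cost pool remaining) = $4,455.71

COGS = $20,397.24; ending inventory = $4,455.71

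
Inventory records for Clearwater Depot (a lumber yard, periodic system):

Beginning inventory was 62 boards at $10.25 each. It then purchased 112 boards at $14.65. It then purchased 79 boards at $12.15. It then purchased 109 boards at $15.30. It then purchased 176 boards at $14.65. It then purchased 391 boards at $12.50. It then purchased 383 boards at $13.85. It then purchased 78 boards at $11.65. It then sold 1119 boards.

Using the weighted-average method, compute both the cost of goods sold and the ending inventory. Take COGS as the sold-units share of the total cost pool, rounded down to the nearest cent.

Sale 1, sell 1119: 1119/1390 × $18,583.00 → $14,959.98
Ending inventory (cost pool remaining) = $3,623.02

COGS = $14,959.98; ending inventory = $3,623.02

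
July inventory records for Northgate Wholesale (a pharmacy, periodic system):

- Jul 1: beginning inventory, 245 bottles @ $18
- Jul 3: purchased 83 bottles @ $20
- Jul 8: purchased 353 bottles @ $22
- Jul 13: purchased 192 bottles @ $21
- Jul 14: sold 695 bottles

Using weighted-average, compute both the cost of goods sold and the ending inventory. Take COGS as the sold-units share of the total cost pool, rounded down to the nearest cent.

Jul 14, sell 695: 695/873 × $17,868.00 → $14,224.81
Ending inventory (cost pool remaining) = $3,643.19

COGS = $14,224.81; ending inventory = $3,643.19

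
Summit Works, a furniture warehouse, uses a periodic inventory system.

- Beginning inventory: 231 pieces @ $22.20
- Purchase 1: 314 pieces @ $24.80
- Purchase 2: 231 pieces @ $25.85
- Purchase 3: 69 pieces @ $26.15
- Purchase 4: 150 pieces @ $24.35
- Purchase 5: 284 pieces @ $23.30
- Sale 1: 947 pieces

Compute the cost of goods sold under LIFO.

Sale 1 (947) [LIFO — newest first]: 284 @ $23.30 + 150 @ $24.35 + 69 @ $26.15 + 231 @ $25.85 + 213 @ $24.80 = $23,327.80
Ending inventory: 231 @ $22.20 + 101 @ $24.80 = $7,633.00

COGS = $23,327.80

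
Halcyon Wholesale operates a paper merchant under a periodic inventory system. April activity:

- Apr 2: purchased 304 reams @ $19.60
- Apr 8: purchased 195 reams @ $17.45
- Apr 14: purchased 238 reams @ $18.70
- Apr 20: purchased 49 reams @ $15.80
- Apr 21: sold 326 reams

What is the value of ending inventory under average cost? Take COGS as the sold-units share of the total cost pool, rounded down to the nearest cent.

Ending inventory = $8,536.31

Apr 21, sell 326: 326/786 × $14,585.95 → $6,049.64
Ending inventory (cost pool remaining) = $8,536.31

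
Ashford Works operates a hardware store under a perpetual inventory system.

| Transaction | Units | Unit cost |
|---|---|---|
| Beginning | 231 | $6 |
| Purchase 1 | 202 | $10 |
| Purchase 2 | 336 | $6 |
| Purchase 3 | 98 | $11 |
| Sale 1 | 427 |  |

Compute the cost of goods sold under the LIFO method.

COGS = $3,052

Sale 1 (427) [LIFO — newest first]: 98 @ $11 + 329 @ $6 = $3,052
Ending inventory: 231 @ $6 + 202 @ $10 + 7 @ $6 = $3,448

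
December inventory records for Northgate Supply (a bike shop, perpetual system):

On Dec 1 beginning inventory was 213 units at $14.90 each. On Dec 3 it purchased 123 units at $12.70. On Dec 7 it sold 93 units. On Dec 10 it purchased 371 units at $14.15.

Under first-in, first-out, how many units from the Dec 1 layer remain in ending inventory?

120

Dec 7, 93 sold [FIFO — oldest first]: 93 @ $14.90 = $1,385.70
Ending inventory: 120 @ $14.90 + 123 @ $12.70 + 371 @ $14.15 = $8,599.75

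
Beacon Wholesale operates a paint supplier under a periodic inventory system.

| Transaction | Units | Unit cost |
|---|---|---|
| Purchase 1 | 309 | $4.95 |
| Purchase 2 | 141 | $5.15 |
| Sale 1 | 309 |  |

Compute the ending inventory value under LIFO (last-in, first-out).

Sale 1 (309) [LIFO — newest first]: 141 @ $5.15 + 168 @ $4.95 = $1,557.75
Ending inventory: 141 @ $4.95 = $697.95
Check: goods available $2,255.70 = COGS $1,557.75 + ending $697.95

Ending inventory = $697.95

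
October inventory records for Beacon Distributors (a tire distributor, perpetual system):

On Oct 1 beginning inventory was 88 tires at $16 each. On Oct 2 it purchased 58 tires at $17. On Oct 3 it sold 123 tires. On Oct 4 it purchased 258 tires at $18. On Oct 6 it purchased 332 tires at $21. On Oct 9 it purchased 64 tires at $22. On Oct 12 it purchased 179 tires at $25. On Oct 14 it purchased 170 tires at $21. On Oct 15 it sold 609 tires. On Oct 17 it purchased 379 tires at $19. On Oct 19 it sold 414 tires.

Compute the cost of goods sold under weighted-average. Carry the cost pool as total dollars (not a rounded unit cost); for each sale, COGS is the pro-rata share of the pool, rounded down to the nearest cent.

After Oct 1: 88 on hand, pool $1,408.00 (≈ $16.0000 each)
After Oct 2: 146 on hand, pool $2,394.00 (≈ $16.3973 each)
Oct 3, sell 123: 123/146 × $2,394.00 → $2,016.86
After Oct 4: 281 on hand, pool $5,021.14 (≈ $17.8688 each)
After Oct 6: 613 on hand, pool $11,993.14 (≈ $19.5647 each)
After Oct 9: 677 on hand, pool $13,401.14 (≈ $19.7949 each)
After Oct 12: 856 on hand, pool $17,876.14 (≈ $20.8833 each)
After Oct 14: 1026 on hand, pool $21,446.14 (≈ $20.9027 each)
Oct 15, sell 609: 609/1026 × $21,446.14 → $12,729.72
After Oct 17: 796 on hand, pool $15,917.42 (≈ $19.9968 each)
Oct 19, sell 414: 414/796 × $15,917.42 → $8,278.65
Total COGS = $2,016.86 + $12,729.72 + $8,278.65 = $23,025.23
Ending inventory (cost pool remaining) = $7,638.77
Check: goods available $30,664.00 = COGS $23,025.23 + ending $7,638.77

COGS = $23,025.23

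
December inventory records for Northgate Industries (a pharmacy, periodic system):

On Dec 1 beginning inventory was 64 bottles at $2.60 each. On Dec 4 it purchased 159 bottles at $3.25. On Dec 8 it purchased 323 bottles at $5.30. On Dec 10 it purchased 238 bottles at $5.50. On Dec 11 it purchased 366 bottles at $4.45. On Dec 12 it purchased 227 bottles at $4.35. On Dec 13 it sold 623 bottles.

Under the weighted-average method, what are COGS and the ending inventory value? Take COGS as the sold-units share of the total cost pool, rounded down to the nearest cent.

Dec 13, sell 623: 623/1377 × $6,320.20 → $2,859.46
Ending inventory (cost pool remaining) = $3,460.74

COGS = $2,859.46; ending inventory = $3,460.74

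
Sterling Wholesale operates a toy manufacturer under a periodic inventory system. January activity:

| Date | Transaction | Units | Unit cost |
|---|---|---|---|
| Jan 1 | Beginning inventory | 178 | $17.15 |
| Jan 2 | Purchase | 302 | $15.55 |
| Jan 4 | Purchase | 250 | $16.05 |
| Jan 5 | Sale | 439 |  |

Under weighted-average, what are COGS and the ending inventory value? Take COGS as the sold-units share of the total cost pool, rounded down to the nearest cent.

Jan 5, sell 439: 439/730 × $11,761.30 → $7,072.89
Ending inventory (cost pool remaining) = $4,688.41

COGS = $7,072.89; ending inventory = $4,688.41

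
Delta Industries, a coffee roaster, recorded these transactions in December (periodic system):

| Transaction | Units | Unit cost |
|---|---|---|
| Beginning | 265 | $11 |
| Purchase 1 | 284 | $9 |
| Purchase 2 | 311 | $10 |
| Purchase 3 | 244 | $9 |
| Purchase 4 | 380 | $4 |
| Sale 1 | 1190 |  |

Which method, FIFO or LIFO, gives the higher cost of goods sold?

FIFO

FIFO COGS: 265 @ $11 + 284 @ $9 + 311 @ $10 + 244 @ $9 + 86 @ $4 = $11,121
LIFO COGS: 380 @ $4 + 244 @ $9 + 311 @ $10 + 255 @ $9 = $9,121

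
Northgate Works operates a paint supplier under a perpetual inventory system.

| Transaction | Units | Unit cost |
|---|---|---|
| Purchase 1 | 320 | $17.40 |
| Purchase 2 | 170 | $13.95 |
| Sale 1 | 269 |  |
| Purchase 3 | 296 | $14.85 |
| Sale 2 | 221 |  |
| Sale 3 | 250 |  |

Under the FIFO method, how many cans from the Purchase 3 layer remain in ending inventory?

46

Sale 1 (269) [FIFO — oldest first]: 269 @ $17.40 = $4,680.60
Sale 2 (221) [FIFO — oldest first]: 51 @ $17.40 + 170 @ $13.95 = $3,258.90
Sale 3 (250) [FIFO — oldest first]: 250 @ $14.85 = $3,712.50
Total COGS = $4,680.60 + $3,258.90 + $3,712.50 = $11,652.00
Ending inventory: 46 @ $14.85 = $683.10
Check: goods available $12,335.10 = COGS $11,652.00 + ending $683.10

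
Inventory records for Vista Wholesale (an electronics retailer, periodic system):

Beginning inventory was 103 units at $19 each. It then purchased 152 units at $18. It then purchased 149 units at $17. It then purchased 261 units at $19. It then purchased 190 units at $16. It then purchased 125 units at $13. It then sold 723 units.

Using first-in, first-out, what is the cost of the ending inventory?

Ending inventory = $3,737

Sale 1 (723) [FIFO — oldest first]: 103 @ $19 + 152 @ $18 + 149 @ $17 + 261 @ $19 + 58 @ $16 = $13,113
Ending inventory: 132 @ $16 + 125 @ $13 = $3,737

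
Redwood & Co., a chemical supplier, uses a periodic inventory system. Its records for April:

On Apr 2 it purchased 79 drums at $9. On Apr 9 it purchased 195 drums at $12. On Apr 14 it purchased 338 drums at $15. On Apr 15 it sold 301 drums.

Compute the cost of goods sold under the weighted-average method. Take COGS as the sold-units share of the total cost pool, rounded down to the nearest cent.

Apr 15, sell 301: 301/612 × $8,121.00 → $3,994.15
Ending inventory (cost pool remaining) = $4,126.85

COGS = $3,994.15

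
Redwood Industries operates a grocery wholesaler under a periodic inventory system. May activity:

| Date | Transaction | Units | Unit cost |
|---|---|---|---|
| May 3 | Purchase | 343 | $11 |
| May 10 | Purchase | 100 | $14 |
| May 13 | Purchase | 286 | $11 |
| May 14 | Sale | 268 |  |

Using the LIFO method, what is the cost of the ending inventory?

Ending inventory = $5,371

May 14, 268 sold [LIFO — newest first]: 268 @ $11 = $2,948
Ending inventory: 343 @ $11 + 100 @ $14 + 18 @ $11 = $5,371
Check: goods available $8,319 = COGS $2,948 + ending $5,371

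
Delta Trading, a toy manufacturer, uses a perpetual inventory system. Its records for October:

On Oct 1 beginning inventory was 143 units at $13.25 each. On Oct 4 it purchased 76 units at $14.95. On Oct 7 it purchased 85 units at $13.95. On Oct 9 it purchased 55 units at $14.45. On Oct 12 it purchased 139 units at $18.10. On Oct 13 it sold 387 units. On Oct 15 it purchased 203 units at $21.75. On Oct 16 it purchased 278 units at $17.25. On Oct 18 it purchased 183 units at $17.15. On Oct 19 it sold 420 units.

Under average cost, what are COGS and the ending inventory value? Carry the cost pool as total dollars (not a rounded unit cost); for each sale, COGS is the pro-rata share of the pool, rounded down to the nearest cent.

After Oct 1: 143 on hand, pool $1,894.75 (≈ $13.2500 each)
After Oct 4: 219 on hand, pool $3,030.95 (≈ $13.8400 each)
After Oct 7: 304 on hand, pool $4,216.70 (≈ $13.8707 each)
After Oct 9: 359 on hand, pool $5,011.45 (≈ $13.9595 each)
After Oct 12: 498 on hand, pool $7,527.35 (≈ $15.1152 each)
Oct 13, sell 387: 387/498 × $7,527.35 → $5,849.56
After Oct 15: 314 on hand, pool $6,093.04 (≈ $19.4046 each)
After Oct 16: 592 on hand, pool $10,888.54 (≈ $18.3928 each)
After Oct 18: 775 on hand, pool $14,026.99 (≈ $18.0993 each)
Oct 19, sell 420: 420/775 × $14,026.99 → $7,601.72
Total COGS = $5,849.56 + $7,601.72 = $13,451.28
Ending inventory (cost pool remaining) = $6,425.27
Check: goods available $19,876.55 = COGS $13,451.28 + ending $6,425.27

COGS = $13,451.28; ending inventory = $6,425.27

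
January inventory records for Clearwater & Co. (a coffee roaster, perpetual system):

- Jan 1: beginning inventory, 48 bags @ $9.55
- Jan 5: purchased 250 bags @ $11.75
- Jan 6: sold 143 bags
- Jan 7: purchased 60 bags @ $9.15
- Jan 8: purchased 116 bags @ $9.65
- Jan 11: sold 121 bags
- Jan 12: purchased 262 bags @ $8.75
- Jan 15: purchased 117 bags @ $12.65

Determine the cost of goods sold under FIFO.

Jan 6, 143 sold [FIFO — oldest first]: 48 @ $9.55 + 95 @ $11.75 = $1,574.65
Jan 11, 121 sold [FIFO — oldest first]: 121 @ $11.75 = $1,421.75
Total COGS = $1,574.65 + $1,421.75 = $2,996.40
Ending inventory: 34 @ $11.75 + 60 @ $9.15 + 116 @ $9.65 + 262 @ $8.75 + 117 @ $12.65 = $5,840.45

COGS = $2,996.40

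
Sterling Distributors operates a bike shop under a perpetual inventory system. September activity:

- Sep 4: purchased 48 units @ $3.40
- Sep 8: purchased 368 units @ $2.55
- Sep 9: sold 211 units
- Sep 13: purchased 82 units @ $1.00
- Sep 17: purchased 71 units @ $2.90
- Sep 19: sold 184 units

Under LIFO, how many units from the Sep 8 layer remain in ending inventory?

Sep 9, 211 sold [LIFO — newest first]: 211 @ $2.55 = $538.05
Sep 19, 184 sold [LIFO — newest first]: 71 @ $2.90 + 82 @ $1.00 + 31 @ $2.55 = $366.95
Total COGS = $538.05 + $366.95 = $905.00
Ending inventory: 48 @ $3.40 + 126 @ $2.55 = $484.50
Check: goods available $1,389.50 = COGS $905.00 + ending $484.50

126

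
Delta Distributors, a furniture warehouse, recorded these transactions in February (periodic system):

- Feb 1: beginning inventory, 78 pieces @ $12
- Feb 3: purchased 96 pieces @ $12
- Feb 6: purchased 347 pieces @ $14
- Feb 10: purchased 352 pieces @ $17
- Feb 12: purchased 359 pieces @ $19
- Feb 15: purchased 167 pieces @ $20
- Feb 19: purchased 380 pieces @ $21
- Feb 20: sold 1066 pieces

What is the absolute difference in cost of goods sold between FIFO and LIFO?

$4,264

FIFO COGS: 78 @ $12 + 96 @ $12 + 347 @ $14 + 352 @ $17 + 193 @ $19 = $16,597
LIFO COGS: 380 @ $21 + 167 @ $20 + 359 @ $19 + 160 @ $17 = $20,861
Difference = |$16,597 − $20,861| = $4,264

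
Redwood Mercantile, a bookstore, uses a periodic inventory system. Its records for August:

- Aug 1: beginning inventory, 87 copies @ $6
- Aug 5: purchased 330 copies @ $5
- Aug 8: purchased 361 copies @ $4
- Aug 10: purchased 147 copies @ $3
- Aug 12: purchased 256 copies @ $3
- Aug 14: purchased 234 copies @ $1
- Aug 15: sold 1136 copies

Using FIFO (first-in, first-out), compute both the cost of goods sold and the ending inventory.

COGS = $4,690; ending inventory = $369

Aug 15, 1136 sold [FIFO — oldest first]: 87 @ $6 + 330 @ $5 + 361 @ $4 + 147 @ $3 + 211 @ $3 = $4,690
Ending inventory: 45 @ $3 + 234 @ $1 = $369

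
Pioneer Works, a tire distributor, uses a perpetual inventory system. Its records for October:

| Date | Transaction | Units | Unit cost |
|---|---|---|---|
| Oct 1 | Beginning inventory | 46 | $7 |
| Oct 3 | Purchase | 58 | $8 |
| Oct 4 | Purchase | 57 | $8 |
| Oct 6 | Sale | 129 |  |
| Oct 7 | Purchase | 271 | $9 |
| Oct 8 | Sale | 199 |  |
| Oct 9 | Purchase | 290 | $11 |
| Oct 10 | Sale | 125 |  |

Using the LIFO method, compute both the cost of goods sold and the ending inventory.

COGS = $4,184; ending inventory = $2,687

Oct 6, 129 sold [LIFO — newest first]: 57 @ $8 + 58 @ $8 + 14 @ $7 = $1,018
Oct 8, 199 sold [LIFO — newest first]: 199 @ $9 = $1,791
Oct 10, 125 sold [LIFO — newest first]: 125 @ $11 = $1,375
Total COGS = $1,018 + $1,791 + $1,375 = $4,184
Ending inventory: 32 @ $7 + 72 @ $9 + 165 @ $11 = $2,687
Check: goods available $6,871 = COGS $4,184 + ending $2,687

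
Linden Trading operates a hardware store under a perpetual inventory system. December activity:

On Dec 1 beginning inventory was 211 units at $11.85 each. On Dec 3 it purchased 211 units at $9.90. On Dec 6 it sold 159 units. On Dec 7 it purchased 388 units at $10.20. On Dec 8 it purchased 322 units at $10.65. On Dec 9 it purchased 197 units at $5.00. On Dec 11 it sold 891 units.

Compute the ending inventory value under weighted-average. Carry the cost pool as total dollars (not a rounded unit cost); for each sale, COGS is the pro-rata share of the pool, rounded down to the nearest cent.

After Dec 1: 211 on hand, pool $2,500.35 (≈ $11.8500 each)
After Dec 3: 422 on hand, pool $4,589.25 (≈ $10.8750 each)
Dec 6, sell 159: 159/422 × $4,589.25 → $1,729.12
After Dec 7: 651 on hand, pool $6,817.73 (≈ $10.4727 each)
After Dec 8: 973 on hand, pool $10,247.03 (≈ $10.5314 each)
After Dec 9: 1170 on hand, pool $11,232.03 (≈ $9.6000 each)
Dec 11, sell 891: 891/1170 × $11,232.03 → $8,553.62
Total COGS = $1,729.12 + $8,553.62 = $10,282.74
Ending inventory (cost pool remaining) = $2,678.41

Ending inventory = $2,678.41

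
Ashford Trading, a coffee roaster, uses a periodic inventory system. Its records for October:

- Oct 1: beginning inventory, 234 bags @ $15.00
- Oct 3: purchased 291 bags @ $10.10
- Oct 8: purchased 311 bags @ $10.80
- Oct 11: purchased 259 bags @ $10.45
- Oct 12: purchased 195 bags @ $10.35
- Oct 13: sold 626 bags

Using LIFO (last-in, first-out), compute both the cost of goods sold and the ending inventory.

COGS = $6,582.40; ending inventory = $7,950.30

Oct 13, 626 sold [LIFO — newest first]: 195 @ $10.35 + 259 @ $10.45 + 172 @ $10.80 = $6,582.40
Ending inventory: 234 @ $15.00 + 291 @ $10.10 + 139 @ $10.80 = $7,950.30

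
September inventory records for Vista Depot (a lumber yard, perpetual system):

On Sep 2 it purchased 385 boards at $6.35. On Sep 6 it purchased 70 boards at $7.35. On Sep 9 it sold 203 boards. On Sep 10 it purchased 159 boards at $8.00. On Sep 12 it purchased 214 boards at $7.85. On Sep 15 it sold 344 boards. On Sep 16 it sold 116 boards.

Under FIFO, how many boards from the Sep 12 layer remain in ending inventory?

165

Sep 9, 203 sold [FIFO — oldest first]: 203 @ $6.35 = $1,289.05
Sep 15, 344 sold [FIFO — oldest first]: 182 @ $6.35 + 70 @ $7.35 + 92 @ $8.00 = $2,406.20
Sep 16, 116 sold [FIFO — oldest first]: 67 @ $8.00 + 49 @ $7.85 = $920.65
Total COGS = $1,289.05 + $2,406.20 + $920.65 = $4,615.90
Ending inventory: 165 @ $7.85 = $1,295.25
Check: goods available $5,911.15 = COGS $4,615.90 + ending $1,295.25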